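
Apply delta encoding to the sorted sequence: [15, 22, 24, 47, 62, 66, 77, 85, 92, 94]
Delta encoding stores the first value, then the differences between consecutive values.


First value: 15
Deltas:
  22 - 15 = 7
  24 - 22 = 2
  47 - 24 = 23
  62 - 47 = 15
  66 - 62 = 4
  77 - 66 = 11
  85 - 77 = 8
  92 - 85 = 7
  94 - 92 = 2


Delta encoded: [15, 7, 2, 23, 15, 4, 11, 8, 7, 2]


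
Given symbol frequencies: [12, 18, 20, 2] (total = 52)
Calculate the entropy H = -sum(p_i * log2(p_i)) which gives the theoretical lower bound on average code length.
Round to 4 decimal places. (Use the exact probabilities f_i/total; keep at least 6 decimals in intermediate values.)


Per-symbol terms -p_i * log2(p_i) with p_i = f_i/52:
  p = 12/52 = 0.230769: log2(p) = -2.115477, -p*log2(p) = 0.488187
  p = 18/52 = 0.346154: log2(p) = -1.530515, -p*log2(p) = 0.529794
  p = 20/52 = 0.384615: log2(p) = -1.378512, -p*log2(p) = 0.530197
  p = 2/52 = 0.038462: log2(p) = -4.700440, -p*log2(p) = 0.180786
H = 0.488187 + 0.529794 + 0.530197 + 0.180786 = 1.728964

H = 1.729 bits/symbol


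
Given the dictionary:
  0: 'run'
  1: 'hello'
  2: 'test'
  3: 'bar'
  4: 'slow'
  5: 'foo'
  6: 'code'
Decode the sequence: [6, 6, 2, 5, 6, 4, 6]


Look up each index in the dictionary:
  6 -> 'code'
  6 -> 'code'
  2 -> 'test'
  5 -> 'foo'
  6 -> 'code'
  4 -> 'slow'
  6 -> 'code'

Decoded: "code code test foo code slow code"


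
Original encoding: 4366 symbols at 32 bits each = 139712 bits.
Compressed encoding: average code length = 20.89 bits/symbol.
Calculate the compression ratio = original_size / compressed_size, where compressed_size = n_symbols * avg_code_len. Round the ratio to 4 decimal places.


original_size = n_symbols * orig_bits = 4366 * 32 = 139712 bits
compressed_size = n_symbols * avg_code_len = 4366 * 20.89 = 91205.74 bits
ratio = original_size / compressed_size = 139712 / 91205.74 = 1.5318

Compression ratio = 1.5318


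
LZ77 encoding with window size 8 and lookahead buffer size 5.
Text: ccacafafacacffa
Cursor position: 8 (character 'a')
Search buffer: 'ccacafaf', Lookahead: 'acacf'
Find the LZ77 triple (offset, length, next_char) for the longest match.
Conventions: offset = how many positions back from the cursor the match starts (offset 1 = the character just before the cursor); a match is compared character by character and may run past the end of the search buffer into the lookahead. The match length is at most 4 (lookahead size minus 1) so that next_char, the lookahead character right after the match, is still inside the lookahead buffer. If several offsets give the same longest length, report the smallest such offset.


Try each offset into the search buffer:
  offset=1 (pos 7, char 'f'): match length 0
  offset=2 (pos 6, char 'a'): match length 1
  offset=3 (pos 5, char 'f'): match length 0
  offset=4 (pos 4, char 'a'): match length 1
  offset=5 (pos 3, char 'c'): match length 0
  offset=6 (pos 2, char 'a'): match length 3
  offset=7 (pos 1, char 'c'): match length 0
  offset=8 (pos 0, char 'c'): match length 0
Longest match has length 3 at offset 6.
next_char = character at position 8 + 3 = 11 -> 'c'

Best match: offset=6, length=3 (matching 'aca' starting at position 2)
LZ77 triple: (6, 3, 'c')


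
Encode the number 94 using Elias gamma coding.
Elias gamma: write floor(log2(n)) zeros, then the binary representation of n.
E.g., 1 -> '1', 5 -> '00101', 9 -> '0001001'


num_bits = floor(log2(94)) + 1 = 7
leading_zeros = num_bits - 1 = 6
binary(94) = 1011110

Elias gamma(94) = '000000' + '1011110' = 0000001011110 (13 bits)


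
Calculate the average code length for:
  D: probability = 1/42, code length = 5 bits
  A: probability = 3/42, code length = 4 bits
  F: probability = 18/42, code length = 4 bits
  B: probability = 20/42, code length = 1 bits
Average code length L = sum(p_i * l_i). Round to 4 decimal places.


Weighted contributions p_i * l_i:
  D: (1/42) * 5 = 5/42
  A: (3/42) * 4 = 12/42
  F: (18/42) * 4 = 72/42
  B: (20/42) * 1 = 20/42
Sum = (5 + 12 + 72 + 20)/42 = 109/42

L = 109/42 = 2.5952 bits/symbol


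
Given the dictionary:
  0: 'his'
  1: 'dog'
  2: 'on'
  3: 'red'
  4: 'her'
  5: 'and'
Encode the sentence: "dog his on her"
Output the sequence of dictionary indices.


Look up each word in the dictionary:
  'dog' -> 1
  'his' -> 0
  'on' -> 2
  'her' -> 4

Encoded: [1, 0, 2, 4]


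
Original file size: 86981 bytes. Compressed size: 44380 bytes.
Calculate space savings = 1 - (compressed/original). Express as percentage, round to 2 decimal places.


ratio = compressed/original = 44380/86981 = 0.510226
savings = 1 - ratio = 1 - 0.510226 = 0.489774
as a percentage: 0.489774 * 100 = 48.98%

Space savings = 1 - 44380/86981 = 48.98%


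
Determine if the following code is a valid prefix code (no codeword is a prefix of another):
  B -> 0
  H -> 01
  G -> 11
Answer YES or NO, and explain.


Checking each pair (does one codeword prefix another?):
  B='0' vs H='01': prefix -- VIOLATION

NO -- this is NOT a valid prefix code. B (0) is a prefix of H (01).


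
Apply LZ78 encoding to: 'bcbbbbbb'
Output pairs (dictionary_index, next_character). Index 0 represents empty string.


LZ78 encoding steps:
Dictionary: {0: ''}
Step 1: w='' (idx 0), next='b' -> output (0, 'b'), add 'b' as idx 1
Step 2: w='' (idx 0), next='c' -> output (0, 'c'), add 'c' as idx 2
Step 3: w='b' (idx 1), next='b' -> output (1, 'b'), add 'bb' as idx 3
Step 4: w='bb' (idx 3), next='b' -> output (3, 'b'), add 'bbb' as idx 4
Step 5: w='b' (idx 1), end of input -> output (1, '')


Encoded: [(0, 'b'), (0, 'c'), (1, 'b'), (3, 'b'), (1, '')]


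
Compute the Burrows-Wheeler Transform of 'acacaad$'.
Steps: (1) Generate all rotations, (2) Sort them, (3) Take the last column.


Rotations (sorted):
  0: $acacaad -> last char: d
  1: aad$acac -> last char: c
  2: acaad$ac -> last char: c
  3: acacaad$ -> last char: $
  4: ad$acaca -> last char: a
  5: caad$aca -> last char: a
  6: cacaad$a -> last char: a
  7: d$acacaa -> last char: a


BWT = dcc$aaaa


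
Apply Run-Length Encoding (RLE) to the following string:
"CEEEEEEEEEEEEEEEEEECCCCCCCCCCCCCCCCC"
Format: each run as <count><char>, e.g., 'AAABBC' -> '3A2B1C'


Scanning runs left to right:
  i=0: run of 'C' x 1 -> '1C'
  i=1: run of 'E' x 18 -> '18E'
  i=19: run of 'C' x 17 -> '17C'

RLE = 1C18E17C


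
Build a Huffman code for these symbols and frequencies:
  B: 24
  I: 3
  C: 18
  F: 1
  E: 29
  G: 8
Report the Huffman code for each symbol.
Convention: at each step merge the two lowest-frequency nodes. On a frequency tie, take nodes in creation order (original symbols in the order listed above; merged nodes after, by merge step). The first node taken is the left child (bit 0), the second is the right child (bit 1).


Huffman tree construction:
Step 1: Merge F(1) + I(3) = 4
Step 2: Merge (F+I)(4) + G(8) = 12
Step 3: Merge ((F+I)+G)(12) + C(18) = 30
Step 4: Merge B(24) + E(29) = 53
Step 5: Merge (((F+I)+G)+C)(30) + (B+E)(53) = 83
Read each symbol's code off the tree from the root (left child = 0, right child = 1).

Codes:
  B: 10 (length 2)
  I: 0001 (length 4)
  C: 01 (length 2)
  F: 0000 (length 4)
  E: 11 (length 2)
  G: 001 (length 3)
Average code length: 182/83 = 2.1928 bits/symbol


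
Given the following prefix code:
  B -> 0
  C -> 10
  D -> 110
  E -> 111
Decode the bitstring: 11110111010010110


Decoding step by step:
Bits 111 -> E
Bits 10 -> C
Bits 111 -> E
Bits 0 -> B
Bits 10 -> C
Bits 0 -> B
Bits 10 -> C
Bits 110 -> D


Decoded message: ECEBCBCD


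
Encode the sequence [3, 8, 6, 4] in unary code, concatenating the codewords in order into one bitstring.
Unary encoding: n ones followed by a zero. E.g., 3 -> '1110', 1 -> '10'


Encode each number as n ones followed by a terminating 0:
  3 -> 1110 (4 bits)
  8 -> 111111110 (9 bits)
  6 -> 1111110 (7 bits)
  4 -> 11110 (5 bits)
Total length = 4 + 9 + 7 + 5 = 25 bits.

Unary([3, 8, 6, 4]) = 1110111111110111111011110 (25 bits)


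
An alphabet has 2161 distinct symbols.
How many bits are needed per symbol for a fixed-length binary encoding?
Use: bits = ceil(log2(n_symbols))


log2(2161) = 11.0775
Bracket: 2^11 = 2048 < 2161 <= 2^12 = 4096
So ceil(log2(2161)) = 12

bits = ceil(log2(2161)) = ceil(11.0775) = 12 bits


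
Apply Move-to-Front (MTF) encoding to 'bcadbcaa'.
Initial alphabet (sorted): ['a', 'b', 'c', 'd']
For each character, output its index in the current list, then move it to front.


MTF encoding:
'b': index 1 in ['a', 'b', 'c', 'd'] -> ['b', 'a', 'c', 'd']
'c': index 2 in ['b', 'a', 'c', 'd'] -> ['c', 'b', 'a', 'd']
'a': index 2 in ['c', 'b', 'a', 'd'] -> ['a', 'c', 'b', 'd']
'd': index 3 in ['a', 'c', 'b', 'd'] -> ['d', 'a', 'c', 'b']
'b': index 3 in ['d', 'a', 'c', 'b'] -> ['b', 'd', 'a', 'c']
'c': index 3 in ['b', 'd', 'a', 'c'] -> ['c', 'b', 'd', 'a']
'a': index 3 in ['c', 'b', 'd', 'a'] -> ['a', 'c', 'b', 'd']
'a': index 0 in ['a', 'c', 'b', 'd'] -> ['a', 'c', 'b', 'd']


Output: [1, 2, 2, 3, 3, 3, 3, 0]


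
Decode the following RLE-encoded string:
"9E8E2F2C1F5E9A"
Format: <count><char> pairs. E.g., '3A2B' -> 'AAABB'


Expanding each <count><char> pair:
  9E -> 'EEEEEEEEE'
  8E -> 'EEEEEEEE'
  2F -> 'FF'
  2C -> 'CC'
  1F -> 'F'
  5E -> 'EEEEE'
  9A -> 'AAAAAAAAA'

Decoded = EEEEEEEEEEEEEEEEEFFCCFEEEEEAAAAAAAAA


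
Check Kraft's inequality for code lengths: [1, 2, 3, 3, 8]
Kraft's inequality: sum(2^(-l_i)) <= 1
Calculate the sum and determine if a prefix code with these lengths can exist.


Sum = 2^(-1) + 2^(-2) + 2^(-3) + 2^(-3) + 2^(-8)
    = 0.5 + 0.25 + 0.125 + 0.125 + 0.00390625
    = 257/256 = 1.00390625
Since 1.00390625 > 1, Kraft's inequality is NOT satisfied.
A prefix code with these lengths CANNOT exist.

Kraft sum = 1.00390625. Not satisfied.


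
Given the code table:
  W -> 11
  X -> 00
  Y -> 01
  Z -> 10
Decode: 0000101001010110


Decoding:
00 -> X
00 -> X
10 -> Z
10 -> Z
01 -> Y
01 -> Y
01 -> Y
10 -> Z


Result: XXZZYYYZ


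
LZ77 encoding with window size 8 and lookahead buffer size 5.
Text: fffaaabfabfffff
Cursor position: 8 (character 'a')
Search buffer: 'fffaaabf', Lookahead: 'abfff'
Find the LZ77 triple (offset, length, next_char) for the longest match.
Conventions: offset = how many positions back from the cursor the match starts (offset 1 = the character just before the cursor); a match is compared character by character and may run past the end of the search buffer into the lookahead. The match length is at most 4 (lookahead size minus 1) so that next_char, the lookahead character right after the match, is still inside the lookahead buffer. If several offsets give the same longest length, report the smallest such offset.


Try each offset into the search buffer:
  offset=1 (pos 7, char 'f'): match length 0
  offset=2 (pos 6, char 'b'): match length 0
  offset=3 (pos 5, char 'a'): match length 3
  offset=4 (pos 4, char 'a'): match length 1
  offset=5 (pos 3, char 'a'): match length 1
  offset=6 (pos 2, char 'f'): match length 0
  offset=7 (pos 1, char 'f'): match length 0
  offset=8 (pos 0, char 'f'): match length 0
Longest match has length 3 at offset 3.
next_char = character at position 8 + 3 = 11 -> 'f'

Best match: offset=3, length=3 (matching 'abf' starting at position 5)
LZ77 triple: (3, 3, 'f')


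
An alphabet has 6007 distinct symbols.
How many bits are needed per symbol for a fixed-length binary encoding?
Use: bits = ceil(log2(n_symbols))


log2(6007) = 12.5524
Bracket: 2^12 = 4096 < 6007 <= 2^13 = 8192
So ceil(log2(6007)) = 13

bits = ceil(log2(6007)) = ceil(12.5524) = 13 bits


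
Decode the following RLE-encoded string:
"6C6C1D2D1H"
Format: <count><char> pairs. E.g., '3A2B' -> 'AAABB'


Expanding each <count><char> pair:
  6C -> 'CCCCCC'
  6C -> 'CCCCCC'
  1D -> 'D'
  2D -> 'DD'
  1H -> 'H'

Decoded = CCCCCCCCCCCCDDDH


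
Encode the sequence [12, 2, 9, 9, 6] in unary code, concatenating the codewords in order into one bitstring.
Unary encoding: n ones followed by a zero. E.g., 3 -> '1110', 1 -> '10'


Encode each number as n ones followed by a terminating 0:
  12 -> 1111111111110 (13 bits)
  2 -> 110 (3 bits)
  9 -> 1111111110 (10 bits)
  9 -> 1111111110 (10 bits)
  6 -> 1111110 (7 bits)
Total length = 13 + 3 + 10 + 10 + 7 = 43 bits.

Unary([12, 2, 9, 9, 6]) = 1111111111110110111111111011111111101111110 (43 bits)


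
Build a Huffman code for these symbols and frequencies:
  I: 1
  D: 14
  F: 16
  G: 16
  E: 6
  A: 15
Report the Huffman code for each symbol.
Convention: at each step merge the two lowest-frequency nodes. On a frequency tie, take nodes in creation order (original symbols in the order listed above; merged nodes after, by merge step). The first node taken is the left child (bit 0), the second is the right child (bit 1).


Huffman tree construction:
Step 1: Merge I(1) + E(6) = 7
Step 2: Merge (I+E)(7) + D(14) = 21
Step 3: Merge A(15) + F(16) = 31
Step 4: Merge G(16) + ((I+E)+D)(21) = 37
Step 5: Merge (A+F)(31) + (G+((I+E)+D))(37) = 68
Read each symbol's code off the tree from the root (left child = 0, right child = 1).

Codes:
  I: 1100 (length 4)
  D: 111 (length 3)
  F: 01 (length 2)
  G: 10 (length 2)
  E: 1101 (length 4)
  A: 00 (length 2)
Average code length: 164/68 = 2.4118 bits/symbol


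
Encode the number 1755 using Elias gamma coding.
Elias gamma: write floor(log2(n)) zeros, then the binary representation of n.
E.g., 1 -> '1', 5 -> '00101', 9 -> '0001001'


num_bits = floor(log2(1755)) + 1 = 11
leading_zeros = num_bits - 1 = 10
binary(1755) = 11011011011

Elias gamma(1755) = '0000000000' + '11011011011' = 000000000011011011011 (21 bits)


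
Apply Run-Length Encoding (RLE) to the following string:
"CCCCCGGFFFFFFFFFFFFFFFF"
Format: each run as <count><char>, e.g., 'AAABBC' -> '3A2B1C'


Scanning runs left to right:
  i=0: run of 'C' x 5 -> '5C'
  i=5: run of 'G' x 2 -> '2G'
  i=7: run of 'F' x 16 -> '16F'

RLE = 5C2G16F


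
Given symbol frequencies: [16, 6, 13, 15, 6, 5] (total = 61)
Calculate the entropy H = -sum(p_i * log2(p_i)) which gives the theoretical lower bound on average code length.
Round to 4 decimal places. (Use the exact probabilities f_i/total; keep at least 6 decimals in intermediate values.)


Per-symbol terms -p_i * log2(p_i) with p_i = f_i/61:
  p = 16/61 = 0.262295: log2(p) = -1.930737, -p*log2(p) = 0.506423
  p = 6/61 = 0.098361: log2(p) = -3.345775, -p*log2(p) = 0.329093
  p = 13/61 = 0.213115: log2(p) = -2.230298, -p*log2(p) = 0.475309
  p = 15/61 = 0.245902: log2(p) = -2.023847, -p*log2(p) = 0.497667
  p = 6/61 = 0.098361: log2(p) = -3.345775, -p*log2(p) = 0.329093
  p = 5/61 = 0.081967: log2(p) = -3.608809, -p*log2(p) = 0.295804
H = 0.506423 + 0.329093 + 0.475309 + 0.497667 + 0.329093 + 0.295804 = 2.433389

H = 2.4334 bits/symbol


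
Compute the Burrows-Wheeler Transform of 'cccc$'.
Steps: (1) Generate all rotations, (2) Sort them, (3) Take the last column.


Rotations (sorted):
  0: $cccc -> last char: c
  1: c$ccc -> last char: c
  2: cc$cc -> last char: c
  3: ccc$c -> last char: c
  4: cccc$ -> last char: $


BWT = cccc$


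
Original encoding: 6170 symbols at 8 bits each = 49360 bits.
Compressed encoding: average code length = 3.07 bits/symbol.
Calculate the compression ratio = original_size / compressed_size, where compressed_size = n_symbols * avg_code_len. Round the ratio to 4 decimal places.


original_size = n_symbols * orig_bits = 6170 * 8 = 49360 bits
compressed_size = n_symbols * avg_code_len = 6170 * 3.07 = 18941.9 bits
ratio = original_size / compressed_size = 49360 / 18941.9 = 2.6059

Compression ratio = 2.6059


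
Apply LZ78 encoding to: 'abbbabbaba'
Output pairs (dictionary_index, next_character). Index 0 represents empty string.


LZ78 encoding steps:
Dictionary: {0: ''}
Step 1: w='' (idx 0), next='a' -> output (0, 'a'), add 'a' as idx 1
Step 2: w='' (idx 0), next='b' -> output (0, 'b'), add 'b' as idx 2
Step 3: w='b' (idx 2), next='b' -> output (2, 'b'), add 'bb' as idx 3
Step 4: w='a' (idx 1), next='b' -> output (1, 'b'), add 'ab' as idx 4
Step 5: w='b' (idx 2), next='a' -> output (2, 'a'), add 'ba' as idx 5
Step 6: w='ba' (idx 5), end of input -> output (5, '')


Encoded: [(0, 'a'), (0, 'b'), (2, 'b'), (1, 'b'), (2, 'a'), (5, '')]


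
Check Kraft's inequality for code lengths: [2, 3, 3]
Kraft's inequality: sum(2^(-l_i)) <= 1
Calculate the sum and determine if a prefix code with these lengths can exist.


Sum = 2^(-2) + 2^(-3) + 2^(-3)
    = 0.25 + 0.125 + 0.125
    = 4/8 = 0.5
Since 0.5 <= 1, Kraft's inequality IS satisfied.
A prefix code with these lengths CAN exist.

Kraft sum = 0.5. Satisfied.


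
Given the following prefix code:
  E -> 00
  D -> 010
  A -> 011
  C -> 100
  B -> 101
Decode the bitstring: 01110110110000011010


Decoding step by step:
Bits 011 -> A
Bits 101 -> B
Bits 101 -> B
Bits 100 -> C
Bits 00 -> E
Bits 011 -> A
Bits 010 -> D


Decoded message: ABBCEAD


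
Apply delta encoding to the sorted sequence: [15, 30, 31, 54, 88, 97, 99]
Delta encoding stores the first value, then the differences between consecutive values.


First value: 15
Deltas:
  30 - 15 = 15
  31 - 30 = 1
  54 - 31 = 23
  88 - 54 = 34
  97 - 88 = 9
  99 - 97 = 2


Delta encoded: [15, 15, 1, 23, 34, 9, 2]


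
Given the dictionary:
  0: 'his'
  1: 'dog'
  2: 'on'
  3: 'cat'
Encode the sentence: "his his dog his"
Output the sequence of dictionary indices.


Look up each word in the dictionary:
  'his' -> 0
  'his' -> 0
  'dog' -> 1
  'his' -> 0

Encoded: [0, 0, 1, 0]


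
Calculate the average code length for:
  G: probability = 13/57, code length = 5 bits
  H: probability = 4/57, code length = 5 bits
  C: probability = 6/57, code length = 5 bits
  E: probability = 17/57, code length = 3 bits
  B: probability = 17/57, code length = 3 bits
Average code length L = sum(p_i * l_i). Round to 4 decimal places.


Weighted contributions p_i * l_i:
  G: (13/57) * 5 = 65/57
  H: (4/57) * 5 = 20/57
  C: (6/57) * 5 = 30/57
  E: (17/57) * 3 = 51/57
  B: (17/57) * 3 = 51/57
Sum = (65 + 20 + 30 + 51 + 51)/57 = 217/57

L = 217/57 = 3.8070 bits/symbol


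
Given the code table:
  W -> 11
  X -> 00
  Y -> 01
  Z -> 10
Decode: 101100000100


Decoding:
10 -> Z
11 -> W
00 -> X
00 -> X
01 -> Y
00 -> X


Result: ZWXXYX


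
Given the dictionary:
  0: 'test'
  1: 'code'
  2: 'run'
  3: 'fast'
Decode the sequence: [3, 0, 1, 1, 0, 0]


Look up each index in the dictionary:
  3 -> 'fast'
  0 -> 'test'
  1 -> 'code'
  1 -> 'code'
  0 -> 'test'
  0 -> 'test'

Decoded: "fast test code code test test"


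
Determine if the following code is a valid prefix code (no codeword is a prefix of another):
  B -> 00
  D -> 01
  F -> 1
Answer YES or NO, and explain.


Checking each pair (does one codeword prefix another?):
  B='00' vs D='01': no prefix
  B='00' vs F='1': no prefix
  D='01' vs B='00': no prefix
  D='01' vs F='1': no prefix
  F='1' vs B='00': no prefix
  F='1' vs D='01': no prefix
No violation found over all pairs.

YES -- this is a valid prefix code. No codeword is a prefix of any other codeword.


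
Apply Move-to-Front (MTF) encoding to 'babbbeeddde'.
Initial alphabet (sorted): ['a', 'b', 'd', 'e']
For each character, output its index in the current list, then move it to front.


MTF encoding:
'b': index 1 in ['a', 'b', 'd', 'e'] -> ['b', 'a', 'd', 'e']
'a': index 1 in ['b', 'a', 'd', 'e'] -> ['a', 'b', 'd', 'e']
'b': index 1 in ['a', 'b', 'd', 'e'] -> ['b', 'a', 'd', 'e']
'b': index 0 in ['b', 'a', 'd', 'e'] -> ['b', 'a', 'd', 'e']
'b': index 0 in ['b', 'a', 'd', 'e'] -> ['b', 'a', 'd', 'e']
'e': index 3 in ['b', 'a', 'd', 'e'] -> ['e', 'b', 'a', 'd']
'e': index 0 in ['e', 'b', 'a', 'd'] -> ['e', 'b', 'a', 'd']
'd': index 3 in ['e', 'b', 'a', 'd'] -> ['d', 'e', 'b', 'a']
'd': index 0 in ['d', 'e', 'b', 'a'] -> ['d', 'e', 'b', 'a']
'd': index 0 in ['d', 'e', 'b', 'a'] -> ['d', 'e', 'b', 'a']
'e': index 1 in ['d', 'e', 'b', 'a'] -> ['e', 'd', 'b', 'a']


Output: [1, 1, 1, 0, 0, 3, 0, 3, 0, 0, 1]


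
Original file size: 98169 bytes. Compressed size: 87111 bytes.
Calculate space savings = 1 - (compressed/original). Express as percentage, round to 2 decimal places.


ratio = compressed/original = 87111/98169 = 0.887358
savings = 1 - ratio = 1 - 0.887358 = 0.112642
as a percentage: 0.112642 * 100 = 11.26%

Space savings = 1 - 87111/98169 = 11.26%


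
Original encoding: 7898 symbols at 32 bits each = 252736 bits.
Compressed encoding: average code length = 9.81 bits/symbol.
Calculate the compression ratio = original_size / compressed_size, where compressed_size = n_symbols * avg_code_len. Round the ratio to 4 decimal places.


original_size = n_symbols * orig_bits = 7898 * 32 = 252736 bits
compressed_size = n_symbols * avg_code_len = 7898 * 9.81 = 77479.38 bits
ratio = original_size / compressed_size = 252736 / 77479.38 = 3.262

Compression ratio = 3.262


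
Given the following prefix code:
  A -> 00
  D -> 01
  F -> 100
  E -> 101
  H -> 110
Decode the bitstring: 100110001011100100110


Decoding step by step:
Bits 100 -> F
Bits 110 -> H
Bits 00 -> A
Bits 101 -> E
Bits 110 -> H
Bits 01 -> D
Bits 00 -> A
Bits 110 -> H


Decoded message: FHAEHDAH


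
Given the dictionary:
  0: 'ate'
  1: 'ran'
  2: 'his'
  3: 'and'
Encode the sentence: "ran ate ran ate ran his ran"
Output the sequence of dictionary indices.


Look up each word in the dictionary:
  'ran' -> 1
  'ate' -> 0
  'ran' -> 1
  'ate' -> 0
  'ran' -> 1
  'his' -> 2
  'ran' -> 1

Encoded: [1, 0, 1, 0, 1, 2, 1]


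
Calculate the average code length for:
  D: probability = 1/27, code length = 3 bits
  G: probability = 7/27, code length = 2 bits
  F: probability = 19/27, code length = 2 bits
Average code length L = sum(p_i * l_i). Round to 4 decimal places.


Weighted contributions p_i * l_i:
  D: (1/27) * 3 = 3/27
  G: (7/27) * 2 = 14/27
  F: (19/27) * 2 = 38/27
Sum = (3 + 14 + 38)/27 = 55/27

L = 55/27 = 2.0370 bits/symbol


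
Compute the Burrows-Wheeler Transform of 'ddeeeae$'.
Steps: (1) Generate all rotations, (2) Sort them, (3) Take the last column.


Rotations (sorted):
  0: $ddeeeae -> last char: e
  1: ae$ddeee -> last char: e
  2: ddeeeae$ -> last char: $
  3: deeeae$d -> last char: d
  4: e$ddeeea -> last char: a
  5: eae$ddee -> last char: e
  6: eeae$dde -> last char: e
  7: eeeae$dd -> last char: d


BWT = ee$daeed


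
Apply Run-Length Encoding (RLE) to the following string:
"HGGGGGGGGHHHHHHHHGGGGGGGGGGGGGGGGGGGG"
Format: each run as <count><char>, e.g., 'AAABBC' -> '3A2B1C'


Scanning runs left to right:
  i=0: run of 'H' x 1 -> '1H'
  i=1: run of 'G' x 8 -> '8G'
  i=9: run of 'H' x 8 -> '8H'
  i=17: run of 'G' x 20 -> '20G'

RLE = 1H8G8H20G


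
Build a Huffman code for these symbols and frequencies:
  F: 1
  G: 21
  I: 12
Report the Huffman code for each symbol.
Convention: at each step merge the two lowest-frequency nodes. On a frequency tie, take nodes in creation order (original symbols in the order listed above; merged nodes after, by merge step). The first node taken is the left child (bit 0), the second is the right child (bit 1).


Huffman tree construction:
Step 1: Merge F(1) + I(12) = 13
Step 2: Merge (F+I)(13) + G(21) = 34
Read each symbol's code off the tree from the root (left child = 0, right child = 1).

Codes:
  F: 00 (length 2)
  G: 1 (length 1)
  I: 01 (length 2)
Average code length: 47/34 = 1.3824 bits/symbol


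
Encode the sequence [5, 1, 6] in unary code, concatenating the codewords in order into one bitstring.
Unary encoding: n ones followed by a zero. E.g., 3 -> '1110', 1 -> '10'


Encode each number as n ones followed by a terminating 0:
  5 -> 111110 (6 bits)
  1 -> 10 (2 bits)
  6 -> 1111110 (7 bits)
Total length = 6 + 2 + 7 = 15 bits.

Unary([5, 1, 6]) = 111110101111110 (15 bits)


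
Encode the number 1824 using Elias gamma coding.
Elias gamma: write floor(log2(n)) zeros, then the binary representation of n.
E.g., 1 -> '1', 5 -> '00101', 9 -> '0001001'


num_bits = floor(log2(1824)) + 1 = 11
leading_zeros = num_bits - 1 = 10
binary(1824) = 11100100000

Elias gamma(1824) = '0000000000' + '11100100000' = 000000000011100100000 (21 bits)


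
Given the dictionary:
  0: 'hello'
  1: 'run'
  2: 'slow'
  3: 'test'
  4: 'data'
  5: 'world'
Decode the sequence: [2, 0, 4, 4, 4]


Look up each index in the dictionary:
  2 -> 'slow'
  0 -> 'hello'
  4 -> 'data'
  4 -> 'data'
  4 -> 'data'

Decoded: "slow hello data data data"


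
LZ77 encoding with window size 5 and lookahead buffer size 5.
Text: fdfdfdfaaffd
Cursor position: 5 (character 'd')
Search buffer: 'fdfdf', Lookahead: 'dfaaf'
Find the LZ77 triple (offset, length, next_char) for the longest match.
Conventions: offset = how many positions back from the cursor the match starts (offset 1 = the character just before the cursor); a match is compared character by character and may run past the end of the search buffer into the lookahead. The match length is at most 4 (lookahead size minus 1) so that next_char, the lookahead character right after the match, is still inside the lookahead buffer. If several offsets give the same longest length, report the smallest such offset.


Try each offset into the search buffer:
  offset=1 (pos 4, char 'f'): match length 0
  offset=2 (pos 3, char 'd'): match length 2
  offset=3 (pos 2, char 'f'): match length 0
  offset=4 (pos 1, char 'd'): match length 2
  offset=5 (pos 0, char 'f'): match length 0
Longest match has length 2, found at offsets 2, 4; take the smallest, offset 2.
next_char = character at position 5 + 2 = 7 -> 'a'

Best match: offset=2, length=2 (matching 'df' starting at position 3)
LZ77 triple: (2, 2, 'a')


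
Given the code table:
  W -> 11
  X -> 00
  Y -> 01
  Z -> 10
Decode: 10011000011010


Decoding:
10 -> Z
01 -> Y
10 -> Z
00 -> X
01 -> Y
10 -> Z
10 -> Z


Result: ZYZXYZZ


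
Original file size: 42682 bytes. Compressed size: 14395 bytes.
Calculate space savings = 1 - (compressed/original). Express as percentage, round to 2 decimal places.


ratio = compressed/original = 14395/42682 = 0.337262
savings = 1 - ratio = 1 - 0.337262 = 0.662738
as a percentage: 0.662738 * 100 = 66.27%

Space savings = 1 - 14395/42682 = 66.27%


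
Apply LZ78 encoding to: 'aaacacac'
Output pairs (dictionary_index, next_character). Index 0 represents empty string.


LZ78 encoding steps:
Dictionary: {0: ''}
Step 1: w='' (idx 0), next='a' -> output (0, 'a'), add 'a' as idx 1
Step 2: w='a' (idx 1), next='a' -> output (1, 'a'), add 'aa' as idx 2
Step 3: w='' (idx 0), next='c' -> output (0, 'c'), add 'c' as idx 3
Step 4: w='a' (idx 1), next='c' -> output (1, 'c'), add 'ac' as idx 4
Step 5: w='ac' (idx 4), end of input -> output (4, '')


Encoded: [(0, 'a'), (1, 'a'), (0, 'c'), (1, 'c'), (4, '')]


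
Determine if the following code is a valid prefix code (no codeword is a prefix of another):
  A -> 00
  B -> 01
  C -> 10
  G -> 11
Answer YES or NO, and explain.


Checking each pair (does one codeword prefix another?):
  A='00' vs B='01': no prefix
  A='00' vs C='10': no prefix
  A='00' vs G='11': no prefix
  B='01' vs A='00': no prefix
  B='01' vs C='10': no prefix
  B='01' vs G='11': no prefix
  C='10' vs A='00': no prefix
  C='10' vs B='01': no prefix
  C='10' vs G='11': no prefix
  G='11' vs A='00': no prefix
  G='11' vs B='01': no prefix
  G='11' vs C='10': no prefix
No violation found over all pairs.

YES -- this is a valid prefix code. No codeword is a prefix of any other codeword.


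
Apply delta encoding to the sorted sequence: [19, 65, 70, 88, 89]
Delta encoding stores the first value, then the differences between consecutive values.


First value: 19
Deltas:
  65 - 19 = 46
  70 - 65 = 5
  88 - 70 = 18
  89 - 88 = 1


Delta encoded: [19, 46, 5, 18, 1]


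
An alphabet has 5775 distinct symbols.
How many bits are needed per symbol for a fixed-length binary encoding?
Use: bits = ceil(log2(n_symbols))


log2(5775) = 12.4956
Bracket: 2^12 = 4096 < 5775 <= 2^13 = 8192
So ceil(log2(5775)) = 13

bits = ceil(log2(5775)) = ceil(12.4956) = 13 bits


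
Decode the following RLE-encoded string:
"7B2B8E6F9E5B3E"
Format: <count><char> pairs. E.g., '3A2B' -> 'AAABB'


Expanding each <count><char> pair:
  7B -> 'BBBBBBB'
  2B -> 'BB'
  8E -> 'EEEEEEEE'
  6F -> 'FFFFFF'
  9E -> 'EEEEEEEEE'
  5B -> 'BBBBB'
  3E -> 'EEE'

Decoded = BBBBBBBBBEEEEEEEEFFFFFFEEEEEEEEEBBBBBEEE


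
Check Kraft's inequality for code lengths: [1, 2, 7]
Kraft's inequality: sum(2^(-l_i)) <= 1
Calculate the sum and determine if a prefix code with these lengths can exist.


Sum = 2^(-1) + 2^(-2) + 2^(-7)
    = 0.5 + 0.25 + 0.0078125
    = 97/128 = 0.7578125
Since 0.7578125 <= 1, Kraft's inequality IS satisfied.
A prefix code with these lengths CAN exist.

Kraft sum = 0.7578125. Satisfied.


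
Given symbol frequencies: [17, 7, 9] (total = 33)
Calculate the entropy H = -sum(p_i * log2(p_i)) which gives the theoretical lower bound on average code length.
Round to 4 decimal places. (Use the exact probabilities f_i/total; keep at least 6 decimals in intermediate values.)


Per-symbol terms -p_i * log2(p_i) with p_i = f_i/33:
  p = 17/33 = 0.515152: log2(p) = -0.956931, -p*log2(p) = 0.492965
  p = 7/33 = 0.212121: log2(p) = -2.237039, -p*log2(p) = 0.474523
  p = 9/33 = 0.272727: log2(p) = -1.874469, -p*log2(p) = 0.511219
H = 0.492965 + 0.474523 + 0.511219 = 1.478707

H = 1.4787 bits/symbol


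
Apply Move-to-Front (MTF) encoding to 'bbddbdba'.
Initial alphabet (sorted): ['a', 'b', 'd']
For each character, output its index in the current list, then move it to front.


MTF encoding:
'b': index 1 in ['a', 'b', 'd'] -> ['b', 'a', 'd']
'b': index 0 in ['b', 'a', 'd'] -> ['b', 'a', 'd']
'd': index 2 in ['b', 'a', 'd'] -> ['d', 'b', 'a']
'd': index 0 in ['d', 'b', 'a'] -> ['d', 'b', 'a']
'b': index 1 in ['d', 'b', 'a'] -> ['b', 'd', 'a']
'd': index 1 in ['b', 'd', 'a'] -> ['d', 'b', 'a']
'b': index 1 in ['d', 'b', 'a'] -> ['b', 'd', 'a']
'a': index 2 in ['b', 'd', 'a'] -> ['a', 'b', 'd']


Output: [1, 0, 2, 0, 1, 1, 1, 2]


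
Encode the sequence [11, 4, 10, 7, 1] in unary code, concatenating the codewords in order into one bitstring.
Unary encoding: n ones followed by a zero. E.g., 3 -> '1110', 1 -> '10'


Encode each number as n ones followed by a terminating 0:
  11 -> 111111111110 (12 bits)
  4 -> 11110 (5 bits)
  10 -> 11111111110 (11 bits)
  7 -> 11111110 (8 bits)
  1 -> 10 (2 bits)
Total length = 12 + 5 + 11 + 8 + 2 = 38 bits.

Unary([11, 4, 10, 7, 1]) = 11111111111011110111111111101111111010 (38 bits)


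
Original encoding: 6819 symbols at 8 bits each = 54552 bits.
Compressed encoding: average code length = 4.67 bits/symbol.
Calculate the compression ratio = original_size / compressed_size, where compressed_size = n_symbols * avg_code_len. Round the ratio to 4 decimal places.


original_size = n_symbols * orig_bits = 6819 * 8 = 54552 bits
compressed_size = n_symbols * avg_code_len = 6819 * 4.67 = 31844.73 bits
ratio = original_size / compressed_size = 54552 / 31844.73 = 1.7131

Compression ratio = 1.7131


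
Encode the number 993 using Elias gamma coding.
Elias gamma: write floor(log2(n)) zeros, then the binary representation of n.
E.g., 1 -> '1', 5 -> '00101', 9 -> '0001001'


num_bits = floor(log2(993)) + 1 = 10
leading_zeros = num_bits - 1 = 9
binary(993) = 1111100001

Elias gamma(993) = '000000000' + '1111100001' = 0000000001111100001 (19 bits)


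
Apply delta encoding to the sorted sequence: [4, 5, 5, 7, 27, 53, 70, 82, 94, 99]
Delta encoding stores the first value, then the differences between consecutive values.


First value: 4
Deltas:
  5 - 4 = 1
  5 - 5 = 0
  7 - 5 = 2
  27 - 7 = 20
  53 - 27 = 26
  70 - 53 = 17
  82 - 70 = 12
  94 - 82 = 12
  99 - 94 = 5


Delta encoded: [4, 1, 0, 2, 20, 26, 17, 12, 12, 5]


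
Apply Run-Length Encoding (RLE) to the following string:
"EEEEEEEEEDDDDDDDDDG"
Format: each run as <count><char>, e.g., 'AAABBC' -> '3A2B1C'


Scanning runs left to right:
  i=0: run of 'E' x 9 -> '9E'
  i=9: run of 'D' x 9 -> '9D'
  i=18: run of 'G' x 1 -> '1G'

RLE = 9E9D1G


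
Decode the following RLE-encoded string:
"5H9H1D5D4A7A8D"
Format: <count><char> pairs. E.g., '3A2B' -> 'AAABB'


Expanding each <count><char> pair:
  5H -> 'HHHHH'
  9H -> 'HHHHHHHHH'
  1D -> 'D'
  5D -> 'DDDDD'
  4A -> 'AAAA'
  7A -> 'AAAAAAA'
  8D -> 'DDDDDDDD'

Decoded = HHHHHHHHHHHHHHDDDDDDAAAAAAAAAAADDDDDDDD


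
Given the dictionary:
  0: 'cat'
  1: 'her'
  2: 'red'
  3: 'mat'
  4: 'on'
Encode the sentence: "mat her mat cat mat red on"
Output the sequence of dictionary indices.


Look up each word in the dictionary:
  'mat' -> 3
  'her' -> 1
  'mat' -> 3
  'cat' -> 0
  'mat' -> 3
  'red' -> 2
  'on' -> 4

Encoded: [3, 1, 3, 0, 3, 2, 4]


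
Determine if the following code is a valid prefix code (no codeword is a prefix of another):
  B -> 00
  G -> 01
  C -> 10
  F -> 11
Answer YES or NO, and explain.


Checking each pair (does one codeword prefix another?):
  B='00' vs G='01': no prefix
  B='00' vs C='10': no prefix
  B='00' vs F='11': no prefix
  G='01' vs B='00': no prefix
  G='01' vs C='10': no prefix
  G='01' vs F='11': no prefix
  C='10' vs B='00': no prefix
  C='10' vs G='01': no prefix
  C='10' vs F='11': no prefix
  F='11' vs B='00': no prefix
  F='11' vs G='01': no prefix
  F='11' vs C='10': no prefix
No violation found over all pairs.

YES -- this is a valid prefix code. No codeword is a prefix of any other codeword.


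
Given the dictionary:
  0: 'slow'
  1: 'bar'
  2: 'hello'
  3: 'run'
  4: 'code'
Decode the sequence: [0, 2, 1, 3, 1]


Look up each index in the dictionary:
  0 -> 'slow'
  2 -> 'hello'
  1 -> 'bar'
  3 -> 'run'
  1 -> 'bar'

Decoded: "slow hello bar run bar"


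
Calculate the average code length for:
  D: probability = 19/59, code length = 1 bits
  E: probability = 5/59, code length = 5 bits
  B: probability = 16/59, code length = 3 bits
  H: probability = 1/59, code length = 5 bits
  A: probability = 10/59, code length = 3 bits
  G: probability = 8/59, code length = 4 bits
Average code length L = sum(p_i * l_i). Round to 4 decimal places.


Weighted contributions p_i * l_i:
  D: (19/59) * 1 = 19/59
  E: (5/59) * 5 = 25/59
  B: (16/59) * 3 = 48/59
  H: (1/59) * 5 = 5/59
  A: (10/59) * 3 = 30/59
  G: (8/59) * 4 = 32/59
Sum = (19 + 25 + 48 + 5 + 30 + 32)/59 = 159/59

L = 159/59 = 2.6949 bits/symbol


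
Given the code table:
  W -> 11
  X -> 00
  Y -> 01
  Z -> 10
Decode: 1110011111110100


Decoding:
11 -> W
10 -> Z
01 -> Y
11 -> W
11 -> W
11 -> W
01 -> Y
00 -> X


Result: WZYWWWYX


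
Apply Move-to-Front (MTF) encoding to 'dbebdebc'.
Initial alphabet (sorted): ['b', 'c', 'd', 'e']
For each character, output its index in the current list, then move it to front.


MTF encoding:
'd': index 2 in ['b', 'c', 'd', 'e'] -> ['d', 'b', 'c', 'e']
'b': index 1 in ['d', 'b', 'c', 'e'] -> ['b', 'd', 'c', 'e']
'e': index 3 in ['b', 'd', 'c', 'e'] -> ['e', 'b', 'd', 'c']
'b': index 1 in ['e', 'b', 'd', 'c'] -> ['b', 'e', 'd', 'c']
'd': index 2 in ['b', 'e', 'd', 'c'] -> ['d', 'b', 'e', 'c']
'e': index 2 in ['d', 'b', 'e', 'c'] -> ['e', 'd', 'b', 'c']
'b': index 2 in ['e', 'd', 'b', 'c'] -> ['b', 'e', 'd', 'c']
'c': index 3 in ['b', 'e', 'd', 'c'] -> ['c', 'b', 'e', 'd']


Output: [2, 1, 3, 1, 2, 2, 2, 3]


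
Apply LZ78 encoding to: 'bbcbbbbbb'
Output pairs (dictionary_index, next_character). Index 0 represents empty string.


LZ78 encoding steps:
Dictionary: {0: ''}
Step 1: w='' (idx 0), next='b' -> output (0, 'b'), add 'b' as idx 1
Step 2: w='b' (idx 1), next='c' -> output (1, 'c'), add 'bc' as idx 2
Step 3: w='b' (idx 1), next='b' -> output (1, 'b'), add 'bb' as idx 3
Step 4: w='bb' (idx 3), next='b' -> output (3, 'b'), add 'bbb' as idx 4
Step 5: w='b' (idx 1), end of input -> output (1, '')


Encoded: [(0, 'b'), (1, 'c'), (1, 'b'), (3, 'b'), (1, '')]


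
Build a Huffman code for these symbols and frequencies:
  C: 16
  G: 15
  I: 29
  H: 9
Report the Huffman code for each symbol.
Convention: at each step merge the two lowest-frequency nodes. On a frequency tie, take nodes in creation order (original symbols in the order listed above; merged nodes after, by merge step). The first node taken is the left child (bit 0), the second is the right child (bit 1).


Huffman tree construction:
Step 1: Merge H(9) + G(15) = 24
Step 2: Merge C(16) + (H+G)(24) = 40
Step 3: Merge I(29) + (C+(H+G))(40) = 69
Read each symbol's code off the tree from the root (left child = 0, right child = 1).

Codes:
  C: 10 (length 2)
  G: 111 (length 3)
  I: 0 (length 1)
  H: 110 (length 3)
Average code length: 133/69 = 1.9275 bits/symbol


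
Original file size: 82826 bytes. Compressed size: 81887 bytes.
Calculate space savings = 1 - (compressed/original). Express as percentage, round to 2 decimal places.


ratio = compressed/original = 81887/82826 = 0.988663
savings = 1 - ratio = 1 - 0.988663 = 0.011337
as a percentage: 0.011337 * 100 = 1.13%

Space savings = 1 - 81887/82826 = 1.13%


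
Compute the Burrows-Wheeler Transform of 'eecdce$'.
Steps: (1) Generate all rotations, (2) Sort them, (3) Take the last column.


Rotations (sorted):
  0: $eecdce -> last char: e
  1: cdce$ee -> last char: e
  2: ce$eecd -> last char: d
  3: dce$eec -> last char: c
  4: e$eecdc -> last char: c
  5: ecdce$e -> last char: e
  6: eecdce$ -> last char: $


BWT = eedcce$


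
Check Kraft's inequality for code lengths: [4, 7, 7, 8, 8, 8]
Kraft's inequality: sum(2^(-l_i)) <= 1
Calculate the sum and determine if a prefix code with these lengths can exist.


Sum = 2^(-4) + 2^(-7) + 2^(-7) + 2^(-8) + 2^(-8) + 2^(-8)
    = 0.0625 + 0.0078125 + 0.0078125 + 0.00390625 + 0.00390625 + 0.00390625
    = 23/256 = 0.08984375
Since 0.08984375 <= 1, Kraft's inequality IS satisfied.
A prefix code with these lengths CAN exist.

Kraft sum = 0.08984375. Satisfied.


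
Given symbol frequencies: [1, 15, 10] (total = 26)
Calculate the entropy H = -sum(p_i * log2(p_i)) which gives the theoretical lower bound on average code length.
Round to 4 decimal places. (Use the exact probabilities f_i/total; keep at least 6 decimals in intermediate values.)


Per-symbol terms -p_i * log2(p_i) with p_i = f_i/26:
  p = 1/26 = 0.038462: log2(p) = -4.700440, -p*log2(p) = 0.180786
  p = 15/26 = 0.576923: log2(p) = -0.793549, -p*log2(p) = 0.457817
  p = 10/26 = 0.384615: log2(p) = -1.378512, -p*log2(p) = 0.530197
H = 0.180786 + 0.457817 + 0.530197 = 1.168800

H = 1.1688 bits/symbol


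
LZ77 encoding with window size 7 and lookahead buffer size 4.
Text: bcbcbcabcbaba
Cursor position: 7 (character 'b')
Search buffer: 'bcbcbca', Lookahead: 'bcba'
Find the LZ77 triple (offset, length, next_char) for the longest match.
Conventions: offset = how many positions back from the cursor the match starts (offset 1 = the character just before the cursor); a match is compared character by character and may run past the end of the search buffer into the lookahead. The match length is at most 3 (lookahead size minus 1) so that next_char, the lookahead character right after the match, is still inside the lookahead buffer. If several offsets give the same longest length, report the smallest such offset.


Try each offset into the search buffer:
  offset=1 (pos 6, char 'a'): match length 0
  offset=2 (pos 5, char 'c'): match length 0
  offset=3 (pos 4, char 'b'): match length 2
  offset=4 (pos 3, char 'c'): match length 0
  offset=5 (pos 2, char 'b'): match length 3
  offset=6 (pos 1, char 'c'): match length 0
  offset=7 (pos 0, char 'b'): match length 3
Longest match has length 3, found at offsets 5, 7; take the smallest, offset 5.
next_char = character at position 7 + 3 = 10 -> 'a'

Best match: offset=5, length=3 (matching 'bcb' starting at position 2)
LZ77 triple: (5, 3, 'a')


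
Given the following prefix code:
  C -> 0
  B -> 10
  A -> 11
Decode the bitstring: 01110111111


Decoding step by step:
Bits 0 -> C
Bits 11 -> A
Bits 10 -> B
Bits 11 -> A
Bits 11 -> A
Bits 11 -> A


Decoded message: CABAAA


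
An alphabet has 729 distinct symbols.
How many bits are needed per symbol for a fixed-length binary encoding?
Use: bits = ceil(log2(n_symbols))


log2(729) = 9.5098
Bracket: 2^9 = 512 < 729 <= 2^10 = 1024
So ceil(log2(729)) = 10

bits = ceil(log2(729)) = ceil(9.5098) = 10 bits
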